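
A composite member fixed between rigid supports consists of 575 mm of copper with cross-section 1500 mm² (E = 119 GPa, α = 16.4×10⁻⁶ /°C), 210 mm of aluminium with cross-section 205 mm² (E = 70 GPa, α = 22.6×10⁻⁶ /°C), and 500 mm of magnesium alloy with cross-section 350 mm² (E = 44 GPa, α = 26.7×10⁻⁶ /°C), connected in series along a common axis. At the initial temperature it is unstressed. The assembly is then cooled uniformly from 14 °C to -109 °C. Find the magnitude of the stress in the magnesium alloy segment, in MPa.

σ ≈ 192 MPa (tensile)

With the walls removed the bar would change length by δ_free = Σ αᵢΔT Lᵢ = 16.4×10⁻⁶×123×575 + 22.6×10⁻⁶×123×210 + 26.7×10⁻⁶×123×500 = 3.386 mm.
The rigid supports impose zero overall length change; the single axial force P common to all segments must satisfy P Σ Lᵢ/(AᵢEᵢ) = δ_free.
The series flexibility is Σ Lᵢ/(AᵢEᵢ) = 575/(1500×119×10³) + 210/(205×70×10³) + 500/(350×44×10³) = 5.032×10⁻⁵ mm/N.
Hence P = δ_free / Σ(L/AE) = 3.386/5.032×10⁻⁵ = 67.28 kN (tensile).
σ_{magnesium alloy} = P / A = 67280 / 350 = 192.2 MPa.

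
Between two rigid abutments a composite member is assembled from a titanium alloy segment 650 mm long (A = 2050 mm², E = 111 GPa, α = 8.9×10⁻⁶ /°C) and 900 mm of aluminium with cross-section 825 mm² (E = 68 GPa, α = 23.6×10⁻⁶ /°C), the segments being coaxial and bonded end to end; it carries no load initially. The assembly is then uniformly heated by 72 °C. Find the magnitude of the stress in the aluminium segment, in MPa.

σ ≈ 125 MPa (compressive)

With the walls removed the bar would change length by δ_free = Σ αᵢΔT Lᵢ = 8.9×10⁻⁶×72×650 + 23.6×10⁻⁶×72×900 = 1.946 mm.
The walls prevent any net length change, so an axial force P (same in every segment) develops. Compatibility: P · Σ Lᵢ/(AᵢEᵢ) = δ_free.
Σ Lᵢ/(AᵢEᵢ) = 650/(2050×111×10³) + 900/(825×68×10³) = 1.89×10⁻⁵ mm/N.
P = 1.946 / 1.89×10⁻⁵ = 103000 N = 103 kN, compressive.
σ_{aluminium} = P / A = 103000 / 825 = 124.8 MPa.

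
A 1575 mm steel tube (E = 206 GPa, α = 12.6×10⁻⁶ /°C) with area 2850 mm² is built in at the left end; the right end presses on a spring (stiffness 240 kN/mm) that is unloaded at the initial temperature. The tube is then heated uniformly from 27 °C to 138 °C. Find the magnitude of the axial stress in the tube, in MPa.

If the spring were absent the tube would lengthen by αΔT L = 12.6×10⁻⁶ × 111 × 1575 = 2.203 mm.
Let P be the compressive force at the spring. The tube shortens elastically by PL/(AE) and the spring compresses by P/k; together these equal δ_free.
P [ L/(AE) + 1/k ] = δ_free → P [ 1575/(2850×206×10³) + 1/(240×10³) ] = 2.203.
P = 2.203 / 6.849×10⁻⁶ = 321600 N.
σ = P/A = 321600/2850 = 112.8 MPa.

σ ≈ 113 MPa (compressive)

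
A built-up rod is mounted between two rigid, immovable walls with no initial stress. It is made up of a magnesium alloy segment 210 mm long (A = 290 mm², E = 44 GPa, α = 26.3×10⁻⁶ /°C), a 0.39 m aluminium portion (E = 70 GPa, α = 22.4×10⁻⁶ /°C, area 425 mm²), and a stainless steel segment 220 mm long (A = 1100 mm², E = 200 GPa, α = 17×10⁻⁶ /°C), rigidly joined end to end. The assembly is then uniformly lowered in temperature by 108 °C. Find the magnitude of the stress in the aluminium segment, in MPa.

If the supports were absent, the total length change would be Σ αᵢΔT Lᵢ = 26.3×10⁻⁶×108×210 + 22.4×10⁻⁶×108×390 + 17×10⁻⁶×108×220 = 1.944 mm.
The rigid supports impose zero overall length change; the single axial force P common to all segments must satisfy P Σ Lᵢ/(AᵢEᵢ) = δ_free.
The series flexibility is Σ Lᵢ/(AᵢEᵢ) = 210/(290×44×10³) + 390/(425×70×10³) + 220/(1100×200×10³) = 3.057×10⁻⁵ mm/N.
So P = 1.944 / 3.057×10⁻⁵ = 63.59 kN, tensile.
σ_{aluminium} = P / A = 63590 / 425 = 149.6 MPa.

σ ≈ 150 MPa (tensile)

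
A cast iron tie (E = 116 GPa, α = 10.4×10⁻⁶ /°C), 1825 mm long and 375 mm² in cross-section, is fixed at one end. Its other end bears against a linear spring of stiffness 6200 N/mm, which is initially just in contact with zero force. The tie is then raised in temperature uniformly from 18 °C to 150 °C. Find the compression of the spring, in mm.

δ ≈ 1.99 mm

The unrestrained thermal change is αΔT L = 10.4×10⁻⁶ × 132 × 1825 = 2.505 mm.
With a force P in the spring, the elastic change of the tie is PL/(AE) and that of the spring is P/k; compatibility requires their sum to equal δ_free.
P [ L/(AE) + 1/k ] = δ_free → P [ 1825/(375×116×10³) + 1/(6200) ] = 2.505.
P = 2.505 / 0.0002032 = 12330 N.
Spring compression = P/k = 12330/(6200) = 1.988 mm.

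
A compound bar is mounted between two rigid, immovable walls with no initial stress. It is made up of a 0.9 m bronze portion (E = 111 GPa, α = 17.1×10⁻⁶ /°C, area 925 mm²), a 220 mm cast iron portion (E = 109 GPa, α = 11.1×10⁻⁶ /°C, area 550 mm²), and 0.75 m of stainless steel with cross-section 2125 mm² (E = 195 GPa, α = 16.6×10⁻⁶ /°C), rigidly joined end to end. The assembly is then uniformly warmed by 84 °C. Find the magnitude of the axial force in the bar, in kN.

P ≈ 179 kN (compressive)

Free thermal expansion of the whole bar: Σ αᵢΔT Lᵢ = 17.1×10⁻⁶×84×900 + 11.1×10⁻⁶×84×220 + 16.6×10⁻⁶×84×750 = 2.544 mm.
The rigid supports impose zero overall length change; the single axial force P common to all segments must satisfy P Σ Lᵢ/(AᵢEᵢ) = δ_free.
The series flexibility is Σ Lᵢ/(AᵢEᵢ) = 900/(925×111×10³) + 220/(550×109×10³) + 750/(2125×195×10³) = 1.425×10⁻⁵ mm/N.
So P = 2.544 / 1.425×10⁻⁵ = 178.6 kN, compressive.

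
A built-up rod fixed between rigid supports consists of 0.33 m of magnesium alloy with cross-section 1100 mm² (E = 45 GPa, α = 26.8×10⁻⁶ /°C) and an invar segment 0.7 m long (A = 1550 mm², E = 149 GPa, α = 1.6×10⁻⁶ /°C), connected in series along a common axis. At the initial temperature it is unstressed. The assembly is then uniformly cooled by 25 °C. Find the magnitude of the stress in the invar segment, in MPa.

Free thermal contraction of the whole bar: Σ αᵢΔT Lᵢ = 26.8×10⁻⁶×25×330 + 1.6×10⁻⁶×25×700 = 0.2491 mm.
The rigid supports impose zero overall length change; the single axial force P common to all segments must satisfy P Σ Lᵢ/(AᵢEᵢ) = δ_free.
Σ Lᵢ/(AᵢEᵢ) = 330/(1100×45×10³) + 700/(1550×149×10³) = 9.698×10⁻⁶ mm/N.
Hence P = δ_free / Σ(L/AE) = 0.2491/9.698×10⁻⁶ = 25.69 kN (tensile).
σ_{invar} = P / A = 25690 / 1550 = 16.57 MPa.

σ ≈ 16.6 MPa (tensile)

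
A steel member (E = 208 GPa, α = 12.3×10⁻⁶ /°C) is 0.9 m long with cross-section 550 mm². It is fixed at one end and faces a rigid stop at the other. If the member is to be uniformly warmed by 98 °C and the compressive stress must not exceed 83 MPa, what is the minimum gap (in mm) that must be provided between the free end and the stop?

Free expansion if unrestrained: δ_free = αΔT L = 12.3×10⁻⁶ × 98 × 900 = 1.085 mm.
At the allowable stress the elastic shortening the wall may impose is σL/E = 83 × 900 / (208×10³) = 0.3591 mm.
The gap must absorb the remainder: g_min = 1.085 − 0.3591 = 0.7257 mm.

g ≈ 0.726 mm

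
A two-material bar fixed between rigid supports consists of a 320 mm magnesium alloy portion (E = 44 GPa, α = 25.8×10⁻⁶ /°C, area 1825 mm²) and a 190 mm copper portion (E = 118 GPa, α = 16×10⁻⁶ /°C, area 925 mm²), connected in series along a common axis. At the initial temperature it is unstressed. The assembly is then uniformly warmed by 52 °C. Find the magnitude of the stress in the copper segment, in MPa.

If the supports were absent, the total length change would be Σ αᵢΔT Lᵢ = 25.8×10⁻⁶×52×320 + 16×10⁻⁶×52×190 = 0.5874 mm.
The rigid supports impose zero overall length change; the single axial force P common to all segments must satisfy P Σ Lᵢ/(AᵢEᵢ) = δ_free.
The series flexibility is Σ Lᵢ/(AᵢEᵢ) = 320/(1825×44×10³) + 190/(925×118×10³) = 5.726×10⁻⁶ mm/N.
So P = 0.5874 / 5.726×10⁻⁶ = 102.6 kN, compressive.
σ_{copper} = P / A = 102600 / 925 = 110.9 MPa.

σ ≈ 111 MPa (compressive)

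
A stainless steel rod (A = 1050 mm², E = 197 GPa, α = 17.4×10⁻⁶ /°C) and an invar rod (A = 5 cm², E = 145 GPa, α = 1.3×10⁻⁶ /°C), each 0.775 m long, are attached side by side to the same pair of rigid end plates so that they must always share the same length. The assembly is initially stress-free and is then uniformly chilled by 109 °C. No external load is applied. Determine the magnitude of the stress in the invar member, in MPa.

Both members must finish at the same length. With the larger α, the stainless steel tends to over-contract; the plates restrain it, putting the stainless steel in tension and the invar in compression. With no external load the two internal forces are equal and opposite, magnitude P.
Setting the final lengths equal and cancelling L: (α₁ − α₂)ΔT = P/(A₁E₁) + P/(A₂E₂).
|α₁ − α₂|·ΔT = 16.1×10⁻⁶ × 109 = 0.001755.
1/(A₁E₁) + 1/(A₂E₂) = 1/(1050×197×10³) + 1/(500×145×10³) = 1.863×10⁻⁸ N⁻¹.
So P = 0.001755 / 1.863×10⁻⁸ = 94.21 kN.
σ_{invar} = P/A₂ = 94210/500 = 188.4 MPa, compressive.

σ ≈ 188 MPa (compressive)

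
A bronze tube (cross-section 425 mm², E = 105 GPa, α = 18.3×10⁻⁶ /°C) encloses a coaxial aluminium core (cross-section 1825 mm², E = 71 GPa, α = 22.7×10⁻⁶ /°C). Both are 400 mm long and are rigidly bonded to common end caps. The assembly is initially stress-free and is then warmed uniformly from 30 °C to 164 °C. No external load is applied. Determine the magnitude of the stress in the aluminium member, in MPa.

Both members must finish at the same length. With the larger α, the aluminium tends to over-expand; the plates restrain it, putting the aluminium in compression and the bronze in tension. With no external load the two internal forces are equal and opposite, magnitude P.
Compatibility of the two members (thermal + elastic change equal): (α₁ − α₂)ΔT = P·[1/(A₁E₁) + 1/(A₂E₂)].
|α₁ − α₂|·ΔT = 4.4×10⁻⁶ × 134 = 0.0005896.
1/(A₁E₁) + 1/(A₂E₂) = 1/(425×105×10³) + 1/(1825×71×10³) = 3.013×10⁻⁸ N⁻¹.
P = 0.0005896 / 3.013×10⁻⁸ = 19570 N = 19.57 kN.
σ_{aluminium} = P/A₂ = 19570/1825 = 10.72 MPa, compressive.

σ ≈ 10.7 MPa (compressive)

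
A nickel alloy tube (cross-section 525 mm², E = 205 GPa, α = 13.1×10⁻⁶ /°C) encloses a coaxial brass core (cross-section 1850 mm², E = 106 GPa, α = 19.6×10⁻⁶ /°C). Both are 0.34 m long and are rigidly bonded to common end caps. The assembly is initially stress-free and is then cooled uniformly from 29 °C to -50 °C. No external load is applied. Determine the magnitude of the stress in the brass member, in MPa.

The brass has the larger α, so on cooling it would change length more than the nickel alloy if both were free. The rigid plates force a common final length, so the brass is put into tension and the nickel alloy into compression, with equal and opposite forces P (no external load).
Compatibility of the two members (thermal + elastic change equal): (α₁ − α₂)ΔT = P·[1/(A₁E₁) + 1/(A₂E₂)].
|α₁ − α₂|·ΔT = 6.5×10⁻⁶ × 79 = 0.0005135.
1/(A₁E₁) + 1/(A₂E₂) = 1/(525×205×10³) + 1/(1850×106×10³) = 1.439×10⁻⁸ N⁻¹.
So P = 0.0005135 / 1.439×10⁻⁸ = 35.68 kN.
σ_{brass} = P/A₂ = 35680/1850 = 19.29 MPa, tensile.

σ ≈ 19.3 MPa (tensile)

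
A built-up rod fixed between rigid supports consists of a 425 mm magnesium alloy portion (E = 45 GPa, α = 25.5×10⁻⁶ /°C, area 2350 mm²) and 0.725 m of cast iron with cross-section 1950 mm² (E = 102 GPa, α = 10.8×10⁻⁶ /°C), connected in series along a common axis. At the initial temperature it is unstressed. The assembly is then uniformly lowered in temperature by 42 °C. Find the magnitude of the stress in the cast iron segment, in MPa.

σ ≈ 52.5 MPa (tensile)

With the walls removed the bar would change length by δ_free = Σ αᵢΔT Lᵢ = 25.5×10⁻⁶×42×425 + 10.8×10⁻⁶×42×725 = 0.784 mm.
The walls prevent any net length change, so an axial force P (same in every segment) develops. Compatibility: P · Σ Lᵢ/(AᵢEᵢ) = δ_free.
The series flexibility is Σ Lᵢ/(AᵢEᵢ) = 425/(2350×45×10³) + 725/(1950×102×10³) = 7.664×10⁻⁶ mm/N.
P = 0.784 / 7.664×10⁻⁶ = 102300 N = 102.3 kN, tensile.
σ_{cast iron} = P / A = 102300 / 1950 = 52.46 MPa.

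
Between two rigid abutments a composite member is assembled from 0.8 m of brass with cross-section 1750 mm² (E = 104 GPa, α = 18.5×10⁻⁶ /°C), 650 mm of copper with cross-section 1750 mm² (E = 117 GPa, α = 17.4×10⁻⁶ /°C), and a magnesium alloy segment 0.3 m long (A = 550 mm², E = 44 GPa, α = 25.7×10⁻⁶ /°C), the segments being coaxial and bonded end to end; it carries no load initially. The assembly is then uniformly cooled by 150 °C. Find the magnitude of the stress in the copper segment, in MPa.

σ ≈ 145 MPa (tensile)

If the supports were absent, the total length change would be Σ αᵢΔT Lᵢ = 18.5×10⁻⁶×150×800 + 17.4×10⁻⁶×150×650 + 25.7×10⁻⁶×150×300 = 5.073 mm.
Since the ends are fixed, an axial force P builds up, equal in every segment, with P · Σ Lᵢ/(AᵢEᵢ) = δ_free.
The series flexibility is Σ Lᵢ/(AᵢEᵢ) = 800/(1750×104×10³) + 650/(1750×117×10³) + 300/(550×44×10³) = 1.997×10⁻⁵ mm/N.
Hence P = δ_free / Σ(L/AE) = 5.073/1.997×10⁻⁵ = 254.1 kN (tensile).
σ_{copper} = P / A = 254100 / 1750 = 145.2 MPa.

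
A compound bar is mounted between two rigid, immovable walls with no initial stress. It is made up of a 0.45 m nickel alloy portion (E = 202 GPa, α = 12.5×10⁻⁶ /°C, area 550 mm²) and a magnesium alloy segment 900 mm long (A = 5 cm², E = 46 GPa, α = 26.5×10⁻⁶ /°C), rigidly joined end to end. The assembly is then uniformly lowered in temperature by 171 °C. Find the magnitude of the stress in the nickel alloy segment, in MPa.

With the walls removed the bar would change length by δ_free = Σ αᵢΔT Lᵢ = 12.5×10⁻⁶×171×450 + 26.5×10⁻⁶×171×900 = 5.04 mm.
The rigid supports impose zero overall length change; the single axial force P common to all segments must satisfy P Σ Lᵢ/(AᵢEᵢ) = δ_free.
The series flexibility is Σ Lᵢ/(AᵢEᵢ) = 450/(550×202×10³) + 900/(500×46×10³) = 4.318×10⁻⁵ mm/N.
P = 5.04 / 4.318×10⁻⁵ = 116700 N = 116.7 kN, tensile.
σ_{nickel alloy} = P / A = 116700 / 550 = 212.2 MPa.

σ ≈ 212 MPa (tensile)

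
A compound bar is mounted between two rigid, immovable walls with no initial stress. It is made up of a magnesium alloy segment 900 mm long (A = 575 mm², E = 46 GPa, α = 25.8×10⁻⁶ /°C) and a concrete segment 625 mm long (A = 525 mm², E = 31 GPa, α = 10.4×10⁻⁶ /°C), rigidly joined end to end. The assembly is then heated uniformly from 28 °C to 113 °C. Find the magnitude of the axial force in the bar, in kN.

With the walls removed the bar would change length by δ_free = Σ αᵢΔT Lᵢ = 25.8×10⁻⁶×85×900 + 10.4×10⁻⁶×85×625 = 2.526 mm.
The walls prevent any net length change, so an axial force P (same in every segment) develops. Compatibility: P · Σ Lᵢ/(AᵢEᵢ) = δ_free.
The series flexibility is Σ Lᵢ/(AᵢEᵢ) = 900/(575×46×10³) + 625/(525×31×10³) = 7.243×10⁻⁵ mm/N.
Hence P = δ_free / Σ(L/AE) = 2.526/7.243×10⁻⁵ = 34.88 kN (compressive).

P ≈ 34.9 kN (compressive)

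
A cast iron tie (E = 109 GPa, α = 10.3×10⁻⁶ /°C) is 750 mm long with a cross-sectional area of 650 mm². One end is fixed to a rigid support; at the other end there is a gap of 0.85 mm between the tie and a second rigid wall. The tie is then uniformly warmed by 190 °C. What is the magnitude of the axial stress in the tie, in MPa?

σ ≈ 89.8 MPa (compressive)

Unrestrained expansion: δ_free = αΔT L = 10.3×10⁻⁶ × 190 × 750 = 1.468 mm.
The gap closes (δ_free > 0.85 mm) and the wall then resists a further 1.468 − 0.85 = 0.6177 mm of expansion.
So σ = E(δ_free − g)/L = 109×10³ × 0.6177/750 = 89.78 MPa.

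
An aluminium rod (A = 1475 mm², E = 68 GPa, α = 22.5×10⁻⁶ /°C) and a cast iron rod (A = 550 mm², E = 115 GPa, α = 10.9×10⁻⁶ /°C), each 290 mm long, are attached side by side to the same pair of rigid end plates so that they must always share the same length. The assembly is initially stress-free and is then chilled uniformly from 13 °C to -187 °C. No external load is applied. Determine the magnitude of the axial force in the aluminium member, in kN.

Both members must finish at the same length. With the larger α, the aluminium tends to over-contract; the plates restrain it, putting the aluminium in tension and the cast iron in compression. With no external load the two internal forces are equal and opposite, magnitude P.
Compatibility of the two members (thermal + elastic change equal): (α₁ − α₂)ΔT = P·[1/(A₁E₁) + 1/(A₂E₂)].
|α₁ − α₂|·ΔT = 11.6×10⁻⁶ × 200 = 0.00232.
1/(A₁E₁) + 1/(A₂E₂) = 1/(1475×68×10³) + 1/(550×115×10³) = 2.578×10⁻⁸ N⁻¹.
P = 0.00232 / 2.578×10⁻⁸ = 89990 N = 89.99 kN.

P ≈ 90 kN (tensile in the aluminium)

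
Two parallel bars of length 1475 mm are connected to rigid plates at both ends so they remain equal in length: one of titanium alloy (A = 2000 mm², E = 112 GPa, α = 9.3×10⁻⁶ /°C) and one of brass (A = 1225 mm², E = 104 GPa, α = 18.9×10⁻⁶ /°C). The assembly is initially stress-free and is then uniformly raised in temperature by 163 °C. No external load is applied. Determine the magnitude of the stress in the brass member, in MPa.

Both members must finish at the same length. With the larger α, the brass tends to over-expand; the plates restrain it, putting the brass in compression and the titanium alloy in tension. With no external load the two internal forces are equal and opposite, magnitude P.
Setting the final lengths equal and cancelling L: (α₁ − α₂)ΔT = P/(A₁E₁) + P/(A₂E₂).
|α₁ − α₂|·ΔT = 9.6×10⁻⁶ × 163 = 0.001565.
1/(A₁E₁) + 1/(A₂E₂) = 1/(2000×112×10³) + 1/(1225×104×10³) = 1.231×10⁻⁸ N⁻¹.
So P = 0.001565 / 1.231×10⁻⁸ = 127.1 kN.
σ_{brass} = P/A₂ = 127100/1225 = 103.7 MPa, compressive.

σ ≈ 104 MPa (compressive)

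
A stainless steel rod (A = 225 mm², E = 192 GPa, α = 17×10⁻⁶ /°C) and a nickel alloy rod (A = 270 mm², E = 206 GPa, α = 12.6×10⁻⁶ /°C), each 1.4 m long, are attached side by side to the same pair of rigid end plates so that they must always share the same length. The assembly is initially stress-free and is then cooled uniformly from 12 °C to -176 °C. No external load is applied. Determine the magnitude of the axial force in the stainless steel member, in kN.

P ≈ 20.1 kN (tensile in the stainless steel)

The stainless steel has the larger α, so on cooling it would change length more than the nickel alloy if both were free. The rigid plates force a common final length, so the stainless steel is put into tension and the nickel alloy into compression, with equal and opposite forces P (no external load).
Equating the net (thermal + elastic) strains gives |α₁ − α₂|·ΔT = P·[1/(A₁E₁) + 1/(A₂E₂)].
|α₁ − α₂|·ΔT = 4.4×10⁻⁶ × 188 = 0.0008272.
1/(A₁E₁) + 1/(A₂E₂) = 1/(225×192×10³) + 1/(270×206×10³) = 4.113×10⁻⁸ N⁻¹.
So P = 0.0008272 / 4.113×10⁻⁸ = 20.11 kN.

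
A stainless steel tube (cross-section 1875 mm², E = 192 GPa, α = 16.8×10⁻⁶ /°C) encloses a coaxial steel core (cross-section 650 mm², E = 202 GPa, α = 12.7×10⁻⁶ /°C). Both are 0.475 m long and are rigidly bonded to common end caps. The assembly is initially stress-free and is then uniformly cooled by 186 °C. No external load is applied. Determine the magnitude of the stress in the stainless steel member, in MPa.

σ ≈ 39.1 MPa (tensile)

The stainless steel has the larger α, so on cooling it would change length more than the steel if both were free. The rigid plates force a common final length, so the stainless steel is put into tension and the steel into compression, with equal and opposite forces P (no external load).
Equating the net (thermal + elastic) strains gives |α₁ − α₂|·ΔT = P·[1/(A₁E₁) + 1/(A₂E₂)].
|α₁ − α₂|·ΔT = 4.1×10⁻⁶ × 186 = 0.0007626.
1/(A₁E₁) + 1/(A₂E₂) = 1/(1875×192×10³) + 1/(650×202×10³) = 1.039×10⁻⁸ N⁻¹.
P = 0.0007626 / 1.039×10⁻⁸ = 73370 N = 73.37 kN.
σ_{stainless steel} = P/A₁ = 73370/1875 = 39.13 MPa, tensile.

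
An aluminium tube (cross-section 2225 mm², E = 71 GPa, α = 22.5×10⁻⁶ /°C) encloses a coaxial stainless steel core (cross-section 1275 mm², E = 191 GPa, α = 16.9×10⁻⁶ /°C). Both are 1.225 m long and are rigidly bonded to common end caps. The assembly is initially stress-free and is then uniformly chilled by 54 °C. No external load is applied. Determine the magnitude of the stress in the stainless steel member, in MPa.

σ ≈ 22.7 MPa (compressive)

The aluminium has the larger α, so on cooling it would change length more than the stainless steel if both were free. The rigid plates force a common final length, so the aluminium is put into tension and the stainless steel into compression, with equal and opposite forces P (no external load).
Setting the final lengths equal and cancelling L: (α₁ − α₂)ΔT = P/(A₁E₁) + P/(A₂E₂).
|α₁ − α₂|·ΔT = 5.6×10⁻⁶ × 54 = 0.0003024.
1/(A₁E₁) + 1/(A₂E₂) = 1/(2225×71×10³) + 1/(1275×191×10³) = 1.044×10⁻⁸ N⁻¹.
P = 0.0003024 / 1.044×10⁻⁸ = 28980 N = 28.98 kN.
σ_{stainless steel} = P/A₂ = 28980/1275 = 22.73 MPa, compressive.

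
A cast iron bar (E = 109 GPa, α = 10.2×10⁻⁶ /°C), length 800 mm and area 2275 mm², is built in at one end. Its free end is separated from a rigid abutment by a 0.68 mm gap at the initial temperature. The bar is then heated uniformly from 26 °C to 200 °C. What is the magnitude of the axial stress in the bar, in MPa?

Unrestrained expansion: δ_free = αΔT L = 10.2×10⁻⁶ × 174 × 800 = 1.42 mm.
After closing the 0.68 mm clearance, 1.42 − 0.68 = 0.7398 mm of expansion remains to be suppressed by the wall.
That suppressed elongation corresponds to σ = E·Δ/L = 109×10³ × 0.7398/800 = 100.8 MPa.

σ ≈ 101 MPa (compressive)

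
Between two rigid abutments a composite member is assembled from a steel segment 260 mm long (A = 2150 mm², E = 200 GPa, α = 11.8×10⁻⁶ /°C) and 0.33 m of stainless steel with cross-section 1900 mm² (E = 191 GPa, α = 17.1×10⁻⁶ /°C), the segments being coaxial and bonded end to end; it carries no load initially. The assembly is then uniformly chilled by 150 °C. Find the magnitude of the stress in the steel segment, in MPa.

If the supports were absent, the total length change would be Σ αᵢΔT Lᵢ = 11.8×10⁻⁶×150×260 + 17.1×10⁻⁶×150×330 = 1.307 mm.
Since the ends are fixed, an axial force P builds up, equal in every segment, with P · Σ Lᵢ/(AᵢEᵢ) = δ_free.
Σ Lᵢ/(AᵢEᵢ) = 260/(2150×200×10³) + 330/(1900×191×10³) = 1.514×10⁻⁶ mm/N.
So P = 1.307 / 1.514×10⁻⁶ = 863 kN, tensile.
σ_{steel} = P / A = 863000 / 2150 = 401.4 MPa.

σ ≈ 401 MPa (tensile)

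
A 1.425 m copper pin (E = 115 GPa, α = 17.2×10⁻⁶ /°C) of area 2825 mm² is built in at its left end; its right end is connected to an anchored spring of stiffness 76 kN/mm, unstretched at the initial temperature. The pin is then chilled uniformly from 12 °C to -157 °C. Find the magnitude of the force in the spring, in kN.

Free thermal contraction: δ_free = αΔT L = 17.2×10⁻⁶ × 169 × 1425 = 4.142 mm.
Let P be the tensile force in the spring. The pin extends elastically by PL/(AE) and the spring stretches by P/k; together these equal δ_free.
So P = δ_free / [L/(AE) + 1/k] = 4.142 / [ 1425/(2825×115×10³) + 1/(76×10³) ].
P = 4.142 / 1.754×10⁻⁵ = 236100 N.

P ≈ 236 kN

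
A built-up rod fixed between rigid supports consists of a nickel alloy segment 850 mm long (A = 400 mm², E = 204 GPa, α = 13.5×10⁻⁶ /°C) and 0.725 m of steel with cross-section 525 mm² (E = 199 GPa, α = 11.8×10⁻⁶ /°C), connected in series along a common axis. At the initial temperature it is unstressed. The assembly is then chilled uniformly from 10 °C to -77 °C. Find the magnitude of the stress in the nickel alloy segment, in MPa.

Free thermal contraction of the whole bar: Σ αᵢΔT Lᵢ = 13.5×10⁻⁶×87×850 + 11.8×10⁻⁶×87×725 = 1.743 mm.
Since the ends are fixed, an axial force P builds up, equal in every segment, with P · Σ Lᵢ/(AᵢEᵢ) = δ_free.
The series flexibility is Σ Lᵢ/(AᵢEᵢ) = 850/(400×204×10³) + 725/(525×199×10³) = 1.736×10⁻⁵ mm/N.
So P = 1.743 / 1.736×10⁻⁵ = 100.4 kN, tensile.
σ_{nickel alloy} = P / A = 100400 / 400 = 251 MPa.

σ ≈ 251 MPa (tensile)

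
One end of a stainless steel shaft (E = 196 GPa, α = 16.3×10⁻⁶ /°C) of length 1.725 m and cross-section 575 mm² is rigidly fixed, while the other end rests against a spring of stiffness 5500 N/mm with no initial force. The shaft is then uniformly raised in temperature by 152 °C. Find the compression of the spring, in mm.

δ ≈ 3.94 mm

If the spring were absent the shaft would lengthen by αΔT L = 16.3×10⁻⁶ × 152 × 1725 = 4.274 mm.
With a force P in the spring, the elastic change of the shaft is PL/(AE) and that of the spring is P/k; compatibility requires their sum to equal δ_free.
So P = δ_free / [L/(AE) + 1/k] = 4.274 / [ 1725/(575×196×10³) + 1/(5500) ].
P = 4.274 / 0.0001971 = 21680 N.
Spring compression = P/k = 21680/(5500) = 3.942 mm.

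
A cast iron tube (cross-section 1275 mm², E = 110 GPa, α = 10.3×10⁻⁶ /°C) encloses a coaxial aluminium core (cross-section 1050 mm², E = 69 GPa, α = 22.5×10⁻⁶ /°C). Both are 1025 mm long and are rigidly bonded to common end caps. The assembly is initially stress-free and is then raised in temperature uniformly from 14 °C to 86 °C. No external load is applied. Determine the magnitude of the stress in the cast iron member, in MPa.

σ ≈ 32.9 MPa (tensile)

Both members must finish at the same length. With the larger α, the aluminium tends to over-expand; the plates restrain it, putting the aluminium in compression and the cast iron in tension. With no external load the two internal forces are equal and opposite, magnitude P.
Setting the final lengths equal and cancelling L: (α₁ − α₂)ΔT = P/(A₁E₁) + P/(A₂E₂).
|α₁ − α₂|·ΔT = 12.2×10⁻⁶ × 72 = 0.0008784.
1/(A₁E₁) + 1/(A₂E₂) = 1/(1275×110×10³) + 1/(1050×69×10³) = 2.093×10⁻⁸ N⁻¹.
P = 0.0008784 / 2.093×10⁻⁸ = 41960 N = 41.96 kN.
σ_{cast iron} = P/A₁ = 41960/1275 = 32.91 MPa, tensile.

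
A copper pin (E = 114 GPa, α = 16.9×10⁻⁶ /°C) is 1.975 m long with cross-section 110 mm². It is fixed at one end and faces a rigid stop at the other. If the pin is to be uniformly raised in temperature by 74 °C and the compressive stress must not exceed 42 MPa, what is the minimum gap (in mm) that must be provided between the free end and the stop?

With no wall the pin would lengthen by αΔT L = 16.9×10⁻⁶ × 74 × 1975 = 2.47 mm.
A stress of 42 MPa corresponds to the wall pushing the pin back by σL/E = 42×1975/(114×10³) = 0.7276 mm.
The gap must absorb the remainder: g_min = 2.47 − 0.7276 = 1.742 mm.

g ≈ 1.74 mm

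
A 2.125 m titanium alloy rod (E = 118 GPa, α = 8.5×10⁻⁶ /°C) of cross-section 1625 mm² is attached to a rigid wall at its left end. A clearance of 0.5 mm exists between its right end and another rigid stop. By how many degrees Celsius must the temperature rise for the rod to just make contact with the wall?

ΔT ≈ 27.7 °C

Contact occurs when the free expansion equals the gap: αΔT L = 0.5 mm.
So ΔT = g/(αL) = 0.5/(8.5×10⁻⁶ × 2125) = 27.68 °C.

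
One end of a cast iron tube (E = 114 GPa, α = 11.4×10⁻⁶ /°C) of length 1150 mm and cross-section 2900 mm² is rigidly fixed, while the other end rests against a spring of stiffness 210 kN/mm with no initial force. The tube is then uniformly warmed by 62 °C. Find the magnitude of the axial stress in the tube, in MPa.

σ ≈ 34 MPa (compressive)

The unrestrained thermal change is αΔT L = 11.4×10⁻⁶ × 62 × 1150 = 0.8128 mm.
With a force P in the spring, the elastic change of the tube is PL/(AE) and that of the spring is P/k; compatibility requires their sum to equal δ_free.
So P = δ_free / [L/(AE) + 1/k] = 0.8128 / [ 1150/(2900×114×10³) + 1/(210×10³) ].
P = 0.8128 / 8.24×10⁻⁶ = 98640 N.
σ = P/A = 98640/2900 = 34.01 MPa.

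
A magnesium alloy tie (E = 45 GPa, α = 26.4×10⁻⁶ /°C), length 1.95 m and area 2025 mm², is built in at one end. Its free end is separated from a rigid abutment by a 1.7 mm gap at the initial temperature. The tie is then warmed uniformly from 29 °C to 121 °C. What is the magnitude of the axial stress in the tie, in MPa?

Free thermal elongation = αΔT L = 26.4×10⁻⁶ × 92 × 1950 = 4.736 mm.
The gap closes (δ_free > 1.7 mm) and the wall then resists a further 4.736 − 1.7 = 3.036 mm of expansion.
So σ = E(δ_free − g)/L = 45×10³ × 3.036/1950 = 70.07 MPa.

σ ≈ 70.1 MPa (compressive)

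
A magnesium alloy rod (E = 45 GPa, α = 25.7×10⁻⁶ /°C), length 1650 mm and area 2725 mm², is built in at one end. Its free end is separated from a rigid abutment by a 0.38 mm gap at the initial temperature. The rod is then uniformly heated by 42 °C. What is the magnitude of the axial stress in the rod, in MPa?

Unrestrained expansion: δ_free = αΔT L = 25.7×10⁻⁶ × 42 × 1650 = 1.781 mm.
This exceeds the 0.38 mm gap, so the wall pushes back. The portion of expansion that must be recovered elastically is δ_free − gap = 1.781 − 0.38 = 1.401 mm.
That suppressed elongation corresponds to σ = E·Δ/L = 45×10³ × 1.401/1650 = 38.21 MPa.

σ ≈ 38.2 MPa (compressive)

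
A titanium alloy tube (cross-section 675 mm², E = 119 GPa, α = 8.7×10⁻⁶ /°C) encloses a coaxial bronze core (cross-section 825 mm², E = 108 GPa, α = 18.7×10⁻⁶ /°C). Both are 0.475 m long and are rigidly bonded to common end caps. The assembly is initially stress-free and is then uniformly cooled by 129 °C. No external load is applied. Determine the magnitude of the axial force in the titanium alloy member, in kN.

P ≈ 54.5 kN (compressive in the titanium alloy)

Equilibrium of a rigid end plate with no external load gives equal and opposite internal forces ±P in the two members. Since α_{bronze} > α_{titanium alloy}, cooling drives the bronze into tension and the titanium alloy into compression.
Equating the net (thermal + elastic) strains gives |α₁ − α₂|·ΔT = P·[1/(A₁E₁) + 1/(A₂E₂)].
|α₁ − α₂|·ΔT = 10×10⁻⁶ × 129 = 0.00129.
1/(A₁E₁) + 1/(A₂E₂) = 1/(675×119×10³) + 1/(825×108×10³) = 2.367×10⁻⁸ N⁻¹.
P = 0.00129 / 2.367×10⁻⁸ = 54490 N = 54.49 kN.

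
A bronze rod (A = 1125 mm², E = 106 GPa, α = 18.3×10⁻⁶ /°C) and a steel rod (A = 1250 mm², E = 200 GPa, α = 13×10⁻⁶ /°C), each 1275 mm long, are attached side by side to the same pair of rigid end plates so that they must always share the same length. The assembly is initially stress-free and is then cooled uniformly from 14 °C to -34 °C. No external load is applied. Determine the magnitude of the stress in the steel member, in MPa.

The bronze has the larger α, so on cooling it would change length more than the steel if both were free. The rigid plates force a common final length, so the bronze is put into tension and the steel into compression, with equal and opposite forces P (no external load).
Setting the final lengths equal and cancelling L: (α₁ − α₂)ΔT = P/(A₁E₁) + P/(A₂E₂).
|α₁ − α₂|·ΔT = 5.3×10⁻⁶ × 48 = 0.0002544.
1/(A₁E₁) + 1/(A₂E₂) = 1/(1125×106×10³) + 1/(1250×200×10³) = 1.239×10⁻⁸ N⁻¹.
P = 0.0002544 / 1.239×10⁻⁸ = 20540 N = 20.54 kN.
σ_{steel} = P/A₂ = 20540/1250 = 16.43 MPa, compressive.

σ ≈ 16.4 MPa (compressive)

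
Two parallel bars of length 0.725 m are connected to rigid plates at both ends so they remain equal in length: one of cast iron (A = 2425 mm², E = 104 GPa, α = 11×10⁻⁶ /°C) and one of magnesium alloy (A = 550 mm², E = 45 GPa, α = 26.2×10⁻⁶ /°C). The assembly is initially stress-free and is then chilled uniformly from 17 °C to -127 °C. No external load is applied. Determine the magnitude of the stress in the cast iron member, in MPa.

Equilibrium of a rigid end plate with no external load gives equal and opposite internal forces ±P in the two members. Since α_{magnesium alloy} > α_{cast iron}, cooling drives the magnesium alloy into tension and the cast iron into compression.
Compatibility of the two members (thermal + elastic change equal): (α₁ − α₂)ΔT = P·[1/(A₁E₁) + 1/(A₂E₂)].
|α₁ − α₂|·ΔT = 15.2×10⁻⁶ × 144 = 0.002189.
1/(A₁E₁) + 1/(A₂E₂) = 1/(2425×104×10³) + 1/(550×45×10³) = 4.437×10⁻⁸ N⁻¹.
So P = 0.002189 / 4.437×10⁻⁸ = 49.33 kN.
σ_{cast iron} = P/A₁ = 49330/2425 = 20.34 MPa, compressive.

σ ≈ 20.3 MPa (compressive)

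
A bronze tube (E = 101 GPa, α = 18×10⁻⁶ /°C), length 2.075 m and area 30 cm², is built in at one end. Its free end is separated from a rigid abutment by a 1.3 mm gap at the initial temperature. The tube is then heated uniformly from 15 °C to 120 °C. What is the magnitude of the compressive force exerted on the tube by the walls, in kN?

If the wall were absent the tube would grow by αΔT L = 18×10⁻⁶ × 105 × 2075 = 3.922 mm.
After closing the 1.3 mm clearance, 3.922 − 1.3 = 2.622 mm of expansion remains to be suppressed by the wall.
That suppressed elongation corresponds to σ = E·Δ/L = 101×10³ × 2.622/2075 = 127.6 MPa.
Force on the wall = σA = 127.6 × 3000 mm² = 382.8 kN.

P ≈ 383 kN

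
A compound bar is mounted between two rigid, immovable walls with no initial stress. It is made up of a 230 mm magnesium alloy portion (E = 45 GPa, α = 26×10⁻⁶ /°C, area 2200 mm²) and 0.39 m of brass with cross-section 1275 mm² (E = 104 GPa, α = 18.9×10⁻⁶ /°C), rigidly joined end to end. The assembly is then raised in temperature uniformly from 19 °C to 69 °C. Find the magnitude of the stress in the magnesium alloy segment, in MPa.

With the walls removed the bar would change length by δ_free = Σ αᵢΔT Lᵢ = 26×10⁻⁶×50×230 + 18.9×10⁻⁶×50×390 = 0.6675 mm.
The walls prevent any net length change, so an axial force P (same in every segment) develops. Compatibility: P · Σ Lᵢ/(AᵢEᵢ) = δ_free.
The series flexibility is Σ Lᵢ/(AᵢEᵢ) = 230/(2200×45×10³) + 390/(1275×104×10³) = 5.264×10⁻⁶ mm/N.
Hence P = δ_free / Σ(L/AE) = 0.6675/5.264×10⁻⁶ = 126.8 kN (compressive).
σ_{magnesium alloy} = P / A = 126800 / 2200 = 57.64 MPa.

σ ≈ 57.6 MPa (compressive)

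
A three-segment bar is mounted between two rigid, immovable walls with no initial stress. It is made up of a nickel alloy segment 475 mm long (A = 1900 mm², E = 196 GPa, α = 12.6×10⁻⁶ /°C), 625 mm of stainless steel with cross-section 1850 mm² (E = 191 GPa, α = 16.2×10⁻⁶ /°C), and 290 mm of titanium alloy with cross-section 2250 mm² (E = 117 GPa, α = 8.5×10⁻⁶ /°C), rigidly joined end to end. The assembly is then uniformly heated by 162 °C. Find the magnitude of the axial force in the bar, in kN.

P ≈ 726 kN (compressive)

With the walls removed the bar would change length by δ_free = Σ αᵢΔT Lᵢ = 12.6×10⁻⁶×162×475 + 16.2×10⁻⁶×162×625 + 8.5×10⁻⁶×162×290 = 3.009 mm.
Since the ends are fixed, an axial force P builds up, equal in every segment, with P · Σ Lᵢ/(AᵢEᵢ) = δ_free.
Σ Lᵢ/(AᵢEᵢ) = 475/(1900×196×10³) + 625/(1850×191×10³) + 290/(2250×117×10³) = 4.146×10⁻⁶ mm/N.
P = 3.009 / 4.146×10⁻⁶ = 725800 N = 725.8 kN, compressive.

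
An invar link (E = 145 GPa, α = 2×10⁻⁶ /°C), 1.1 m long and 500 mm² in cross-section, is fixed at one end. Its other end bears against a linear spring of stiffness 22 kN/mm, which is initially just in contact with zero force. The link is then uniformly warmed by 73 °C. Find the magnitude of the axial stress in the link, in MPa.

σ ≈ 5.3 MPa (compressive)

If the spring were absent the link would lengthen by αΔT L = 2×10⁻⁶ × 73 × 1100 = 0.1606 mm.
With a force P in the spring, the elastic change of the link is PL/(AE) and that of the spring is P/k; compatibility requires their sum to equal δ_free.
P [ L/(AE) + 1/k ] = δ_free → P [ 1100/(500×145×10³) + 1/(22×10³) ] = 0.1606.
P = 0.1606 / 6.063×10⁻⁵ = 2649 N.
σ = P/A = 2649/500 = 5.298 MPa.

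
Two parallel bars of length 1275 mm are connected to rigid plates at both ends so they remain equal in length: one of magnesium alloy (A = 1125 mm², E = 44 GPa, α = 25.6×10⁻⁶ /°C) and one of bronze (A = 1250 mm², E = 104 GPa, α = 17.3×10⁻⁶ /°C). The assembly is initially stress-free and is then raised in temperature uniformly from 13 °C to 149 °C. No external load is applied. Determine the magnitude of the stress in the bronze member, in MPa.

The magnesium alloy has the larger α, so on heating it would change length more than the bronze if both were free. The rigid plates force a common final length, so the magnesium alloy is put into compression and the bronze into tension, with equal and opposite forces P (no external load).
Setting the final lengths equal and cancelling L: (α₁ − α₂)ΔT = P/(A₁E₁) + P/(A₂E₂).
|α₁ − α₂|·ΔT = 8.3×10⁻⁶ × 136 = 0.001129.
1/(A₁E₁) + 1/(A₂E₂) = 1/(1125×44×10³) + 1/(1250×104×10³) = 2.789×10⁻⁸ N⁻¹.
So P = 0.001129 / 2.789×10⁻⁸ = 40.47 kN.
σ_{bronze} = P/A₂ = 40470/1250 = 32.37 MPa, tensile.

σ ≈ 32.4 MPa (tensile)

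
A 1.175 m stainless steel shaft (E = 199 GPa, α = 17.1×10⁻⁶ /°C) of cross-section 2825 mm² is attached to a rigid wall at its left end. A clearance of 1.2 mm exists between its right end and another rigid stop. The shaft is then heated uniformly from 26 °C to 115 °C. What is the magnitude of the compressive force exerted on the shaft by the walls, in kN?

Unrestrained expansion: δ_free = αΔT L = 17.1×10⁻⁶ × 89 × 1175 = 1.788 mm.
After closing the 1.2 mm clearance, 1.788 − 1.2 = 0.5882 mm of expansion remains to be suppressed by the wall.
So σ = E(δ_free − g)/L = 199×10³ × 0.5882/1175 = 99.62 MPa.
Force on the wall = σA = 99.62 × 2825 mm² = 281.4 kN.

P ≈ 281 kN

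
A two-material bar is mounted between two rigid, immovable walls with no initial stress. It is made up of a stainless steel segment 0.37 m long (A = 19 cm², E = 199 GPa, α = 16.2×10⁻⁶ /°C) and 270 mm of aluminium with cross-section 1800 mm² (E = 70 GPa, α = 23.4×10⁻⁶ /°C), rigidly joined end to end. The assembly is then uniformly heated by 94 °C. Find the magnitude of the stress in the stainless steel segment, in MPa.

σ ≈ 195 MPa (compressive)

Free thermal expansion of the whole bar: Σ αᵢΔT Lᵢ = 16.2×10⁻⁶×94×370 + 23.4×10⁻⁶×94×270 = 1.157 mm.
The rigid supports impose zero overall length change; the single axial force P common to all segments must satisfy P Σ Lᵢ/(AᵢEᵢ) = δ_free.
Σ Lᵢ/(AᵢEᵢ) = 370/(1900×199×10³) + 270/(1800×70×10³) = 3.121×10⁻⁶ mm/N.
So P = 1.157 / 3.121×10⁻⁶ = 370.8 kN, compressive.
σ_{stainless steel} = P / A = 370800 / 1900 = 195.1 MPa.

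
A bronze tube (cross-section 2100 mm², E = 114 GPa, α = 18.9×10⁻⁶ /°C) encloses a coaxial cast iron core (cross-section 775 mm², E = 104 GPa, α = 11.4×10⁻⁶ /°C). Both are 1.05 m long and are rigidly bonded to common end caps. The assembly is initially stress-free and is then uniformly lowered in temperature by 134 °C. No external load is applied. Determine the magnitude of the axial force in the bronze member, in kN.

P ≈ 60.6 kN (tensile in the bronze)

Both members must finish at the same length. With the larger α, the bronze tends to over-contract; the plates restrain it, putting the bronze in tension and the cast iron in compression. With no external load the two internal forces are equal and opposite, magnitude P.
Equating the net (thermal + elastic) strains gives |α₁ − α₂|·ΔT = P·[1/(A₁E₁) + 1/(A₂E₂)].
|α₁ − α₂|·ΔT = 7.5×10⁻⁶ × 134 = 0.001005.
1/(A₁E₁) + 1/(A₂E₂) = 1/(2100×114×10³) + 1/(775×104×10³) = 1.658×10⁻⁸ N⁻¹.
So P = 0.001005 / 1.658×10⁻⁸ = 60.6 kN.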